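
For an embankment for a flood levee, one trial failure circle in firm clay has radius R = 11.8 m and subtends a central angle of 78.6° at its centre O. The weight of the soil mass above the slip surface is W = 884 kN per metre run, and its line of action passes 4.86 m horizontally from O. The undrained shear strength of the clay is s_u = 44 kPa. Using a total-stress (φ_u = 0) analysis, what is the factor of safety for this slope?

Taking moments about the centre O, the resisting moment is provided by the undrained shear strength acting along the arc:
Arc length L_a = R·θ = 11.8·(78.6°·π/180) = 11.8·1.3718 = 16.19 m
M_R = s_u·L_a·R = 44·16.19·11.8 = 8404.6 kN·m/m
M_D = W·d = 884·4.86 = 4296.2 kN·m/m
FS = M_R / M_D = 8404.6 / 4296.2 = 1.956

FS = 1.96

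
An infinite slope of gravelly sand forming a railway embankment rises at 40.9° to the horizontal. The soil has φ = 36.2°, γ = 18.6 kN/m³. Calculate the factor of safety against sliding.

FS = 0.84

For a dry cohesionless infinite slope the factor of safety is FS = tanφ / tanβ.
FS = tan36.2° / tan40.9° = 0.7319 / 0.8662 = 0.845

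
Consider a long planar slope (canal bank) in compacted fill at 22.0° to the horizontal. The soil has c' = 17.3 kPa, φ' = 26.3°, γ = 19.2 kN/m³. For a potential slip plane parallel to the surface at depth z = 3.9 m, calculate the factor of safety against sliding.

FS = 1.89

For an infinite slope with a slip plane parallel to the surface (no pore pressure): FS = [c' + γz cos²β tanφ'] / [γz sinβ cosβ].
γz = 19.2·3.9 = 74.88 kN/m²
Numerator = 17.3 + 74.88·cos²22.0°·tan26.3° = 17.3 + 74.88·0.8597·0.4942 = 49.115 kPa
Denominator = 74.88·sin22.0°·cos22.0° = 74.88·0.3746·0.9272 = 26.008 kPa
FS = 49.115 / 26.008 = 1.888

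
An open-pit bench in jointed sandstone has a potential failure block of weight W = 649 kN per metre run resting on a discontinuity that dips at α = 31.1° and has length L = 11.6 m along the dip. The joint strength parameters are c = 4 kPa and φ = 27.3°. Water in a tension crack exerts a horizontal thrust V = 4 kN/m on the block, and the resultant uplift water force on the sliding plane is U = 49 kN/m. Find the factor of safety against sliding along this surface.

FS = 0.91

Resolving the block weight along and normal to the plane and applying the Mohr–Coulomb strength on the joint:
N' = W cosα − U − V sinα = 649·cos31.1° − 49 − 4·sin31.1° = 504.7 kN/m
Driving force T = W sinα + V cosα = 649·sin31.1° + 4·cos31.1° = 338.7 kN/m
Resisting force R = c·L + N'·tanφ = 4·11.6 + 504.7·tan27.3° = 46.4 + 260.5 = 306.9 kN/m
FS = R / T = 306.9 / 338.7 = 0.906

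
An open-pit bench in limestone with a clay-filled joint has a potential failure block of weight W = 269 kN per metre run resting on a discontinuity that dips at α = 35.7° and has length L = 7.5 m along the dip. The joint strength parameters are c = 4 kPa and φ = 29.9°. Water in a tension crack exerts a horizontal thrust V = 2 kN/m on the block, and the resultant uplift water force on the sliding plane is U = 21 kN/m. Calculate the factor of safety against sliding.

FS = 0.90

Resolving the block weight along and normal to the plane and applying the Mohr–Coulomb strength on the joint:
N' = W cosα − U − V sinα = 269·cos35.7° − 21 − 2·sin35.7° = 196.3 kN/m
Driving force T = W sinα + V cosα = 269·sin35.7° + 2·cos35.7° = 158.6 kN/m
Resisting force R = c·L + N'·tanφ = 4·7.5 + 196.3·tan29.9° = 30.0 + 112.9 = 142.9 kN/m
FS = R / T = 142.9 / 158.6 = 0.901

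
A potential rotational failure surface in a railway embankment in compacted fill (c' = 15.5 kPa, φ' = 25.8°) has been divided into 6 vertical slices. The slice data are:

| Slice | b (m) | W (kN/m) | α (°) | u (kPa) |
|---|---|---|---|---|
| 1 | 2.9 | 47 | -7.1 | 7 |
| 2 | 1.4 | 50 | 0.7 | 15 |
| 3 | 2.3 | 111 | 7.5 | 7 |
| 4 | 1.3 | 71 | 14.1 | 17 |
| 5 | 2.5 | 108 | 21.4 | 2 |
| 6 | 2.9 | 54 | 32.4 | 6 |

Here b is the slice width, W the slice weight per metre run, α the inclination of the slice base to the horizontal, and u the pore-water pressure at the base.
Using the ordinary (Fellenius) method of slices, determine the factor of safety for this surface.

FS = 3.91

Ordinary method of slices: FS = Σ[c'·Δl_i + (W_i cosα_i − u_i·Δl_i)·tanφ'] / Σ W_i sinα_i, with Δl_i = b_i / cosα_i.
Slice 1: Δl = 2.9/cos(-7.1°) = 2.922 m; N'_1 = 47·cos(-7.1°) − 7·2.922 = 26.2; c'Δl = 45.30; W sinα = -5.8
Slice 2: Δl = 1.4/cos0.7° = 1.400 m; N'_2 = 50·cos0.7° − 15·1.400 = 29.0; c'Δl = 21.70; W sinα = 0.6
Slice 3: Δl = 2.3/cos7.5° = 2.320 m; N'_3 = 111·cos7.5° − 7·2.320 = 93.8; c'Δl = 35.96; W sinα = 14.5
Slice 4: Δl = 1.3/cos14.1° = 1.340 m; N'_4 = 71·cos14.1° − 17·1.340 = 46.1; c'Δl = 20.78; W sinα = 17.3
Slice 5: Δl = 2.5/cos21.4° = 2.685 m; N'_5 = 108·cos21.4° − 2·2.685 = 95.2; c'Δl = 41.62; W sinα = 39.4
Slice 6: Δl = 2.9/cos32.4° = 3.435 m; N'_6 = 54·cos32.4° − 6·3.435 = 25.0; c'Δl = 53.24; W sinα = 28.9
Σc'Δl = 218.6 kN/m; ΣN' = 315.2 kN/m; ΣW sinα = 94.9 kN/m
Resisting = 218.6 + 315.2·tan25.8° = 218.6 + 152.4 = 371.0 kN/m
FS = 371.0 / 94.9 = 3.908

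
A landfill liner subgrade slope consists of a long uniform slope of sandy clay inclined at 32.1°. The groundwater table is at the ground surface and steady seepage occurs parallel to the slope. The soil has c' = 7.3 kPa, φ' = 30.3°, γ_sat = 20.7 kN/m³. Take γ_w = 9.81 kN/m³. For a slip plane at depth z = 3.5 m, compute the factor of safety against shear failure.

FS = 0.71

With seepage parallel to the slope and the water table at the surface, the effective normal stress on the slip plane uses the buoyant unit weight γ' = γ_sat − γ_w while the driving shear stress uses γ_sat:
FS = [c' + γ' z cos²β tanφ'] / [γ_sat z sinβ cosβ]
γ' = 20.7 − 9.81 = 10.89 kN/m³
Numerator = 7.3 + 10.89·3.5·cos²32.1°·tan30.3° = 7.3 + 10.89·3.5·0.7176·0.5844 = 23.283 kPa
Denominator = 20.7·3.5·sin32.1°·cos32.1° = 20.7·3.5·0.5314·0.8471 = 32.614 kPa
FS = 23.283 / 32.614 = 0.714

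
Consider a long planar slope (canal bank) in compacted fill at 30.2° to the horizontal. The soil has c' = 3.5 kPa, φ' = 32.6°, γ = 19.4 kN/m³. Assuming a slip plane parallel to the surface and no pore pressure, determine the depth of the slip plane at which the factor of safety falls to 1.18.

z = 5.11 m

Setting FS = 1.18 in FS = [c' + γz cos²β tanφ'] / [γz sinβ cosβ] and solving for z:
z = c' / [γ cosβ (FS·sinβ − cosβ·tanφ')]
  = 3.5 / [19.4·cos30.2°·(1.18·sin30.2° − cos30.2°·tan32.6°)]
  = 3.5 / [19.4·0.8643·(1.18·0.5030 − 0.8643·0.6395)]
  = 3.5 / 0.6847 = 5.112 m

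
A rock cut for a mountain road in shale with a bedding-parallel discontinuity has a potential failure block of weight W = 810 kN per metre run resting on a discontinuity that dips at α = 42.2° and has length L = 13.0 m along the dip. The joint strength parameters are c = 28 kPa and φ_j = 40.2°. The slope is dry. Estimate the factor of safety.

Resolving the block weight along and normal to the plane and applying the Mohr–Coulomb strength on the joint:
N' = W cosα = 810·cos42.2° = 600.1 kN/m
Driving force T = W sinα = 810·sin42.2° = 544.1 kN/m
Resisting force R = c·L + N'·tanφ_j = 28·13.0 + 600.1·tan40.2° = 364.0 + 507.1 = 871.1 kN/m
FS = R / T = 871.1 / 544.1 = 1.601

FS = 1.60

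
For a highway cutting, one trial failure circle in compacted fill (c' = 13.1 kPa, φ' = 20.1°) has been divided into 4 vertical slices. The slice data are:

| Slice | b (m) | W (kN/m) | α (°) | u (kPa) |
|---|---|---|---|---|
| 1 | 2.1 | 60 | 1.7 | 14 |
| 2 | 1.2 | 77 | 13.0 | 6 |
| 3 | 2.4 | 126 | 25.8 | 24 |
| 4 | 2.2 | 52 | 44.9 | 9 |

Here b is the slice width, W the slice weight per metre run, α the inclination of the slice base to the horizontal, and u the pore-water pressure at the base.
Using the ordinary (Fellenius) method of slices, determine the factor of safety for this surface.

Ordinary method of slices: FS = Σ[c'·Δl_i + (W_i cosα_i − u_i·Δl_i)·tanφ'] / Σ W_i sinα_i, with Δl_i = b_i / cosα_i.
Slice 1: Δl = 2.1/cos1.7° = 2.101 m; N'_1 = 60·cos1.7° − 14·2.101 = 30.6; c'Δl = 27.52; W sinα = 1.8
Slice 2: Δl = 1.2/cos13.0° = 1.232 m; N'_2 = 77·cos13.0° − 6·1.232 = 67.6; c'Δl = 16.13; W sinα = 17.3
Slice 3: Δl = 2.4/cos25.8° = 2.666 m; N'_3 = 126·cos25.8° − 24·2.666 = 49.5; c'Δl = 34.92; W sinα = 54.8
Slice 4: Δl = 2.2/cos44.9° = 3.106 m; N'_4 = 52·cos44.9° − 9·3.106 = 8.9; c'Δl = 40.69; W sinα = 36.7
Σc'Δl = 119.3 kN/m; ΣN' = 156.5 kN/m; ΣW sinα = 110.6 kN/m
Resisting = 119.3 + 156.5·tan20.1° = 119.3 + 57.3 = 176.5 kN/m
FS = 176.5 / 110.6 = 1.596

FS = 1.60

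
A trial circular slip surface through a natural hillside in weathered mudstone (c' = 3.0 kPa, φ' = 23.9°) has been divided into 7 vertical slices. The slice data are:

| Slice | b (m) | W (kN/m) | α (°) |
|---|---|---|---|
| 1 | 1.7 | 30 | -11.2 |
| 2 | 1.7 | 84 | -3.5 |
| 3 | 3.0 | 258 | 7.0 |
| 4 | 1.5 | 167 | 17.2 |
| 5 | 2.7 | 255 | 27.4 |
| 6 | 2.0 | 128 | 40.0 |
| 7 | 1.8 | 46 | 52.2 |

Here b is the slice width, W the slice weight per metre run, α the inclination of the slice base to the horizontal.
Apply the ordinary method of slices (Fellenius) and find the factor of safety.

Ordinary method of slices: FS = Σ[c'·Δl_i + (W_i cosα_i)·tanφ'] / Σ W_i sinα_i, with Δl_i = b_i / cosα_i.
Slice 1: Δl = 1.7/cos(-11.2°) = 1.733 m; N'_1 = 30·cos(-11.2°) = 29.4; c'Δl = 5.20; W sinα = -5.8
Slice 2: Δl = 1.7/cos(-3.5°) = 1.703 m; N'_2 = 84·cos(-3.5°) = 83.8; c'Δl = 5.11; W sinα = -5.1
Slice 3: Δl = 3.0/cos7.0° = 3.023 m; N'_3 = 258·cos7.0° = 256.1; c'Δl = 9.07; W sinα = 31.4
Slice 4: Δl = 1.5/cos17.2° = 1.570 m; N'_4 = 167·cos17.2° = 159.5; c'Δl = 4.71; W sinα = 49.4
Slice 5: Δl = 2.7/cos27.4° = 3.041 m; N'_5 = 255·cos27.4° = 226.4; c'Δl = 9.12; W sinα = 117.4
Slice 6: Δl = 2.0/cos40.0° = 2.611 m; N'_6 = 128·cos40.0° = 98.1; c'Δl = 7.83; W sinα = 82.3
Slice 7: Δl = 1.8/cos52.2° = 2.937 m; N'_7 = 46·cos52.2° = 28.2; c'Δl = 8.81; W sinα = 36.3
Σc'Δl = 49.9 kN/m; ΣN' = 881.5 kN/m; ΣW sinα = 305.8 kN/m
Resisting = 49.9 + 881.5·tan23.9° = 49.9 + 390.6 = 440.5 kN/m
FS = 440.5 / 305.8 = 1.440

FS = 1.44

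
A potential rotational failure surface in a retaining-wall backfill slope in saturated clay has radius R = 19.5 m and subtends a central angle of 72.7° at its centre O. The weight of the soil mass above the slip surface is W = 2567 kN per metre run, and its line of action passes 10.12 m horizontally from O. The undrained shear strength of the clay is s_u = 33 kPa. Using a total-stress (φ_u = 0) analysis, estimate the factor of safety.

Taking moments about the centre O, the resisting moment is provided by the undrained shear strength acting along the arc:
Arc length L_a = R·θ = 19.5·(72.7°·π/180) = 19.5·1.2689 = 24.74 m
M_R = s_u·L_a·R = 33·24.74·19.5 = 15921.9 kN·m/m
M_D = W·d = 2567·10.12 = 25978.0 kN·m/m
FS = M_R / M_D = 15921.9 / 25978.0 = 0.613

FS = 0.61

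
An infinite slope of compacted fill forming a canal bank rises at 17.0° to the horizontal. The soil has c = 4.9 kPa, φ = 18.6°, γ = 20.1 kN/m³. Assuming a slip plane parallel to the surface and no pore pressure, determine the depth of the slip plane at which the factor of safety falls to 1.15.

z = 17.71 m

Setting FS = 1.15 in FS = [c + γz cos²β tanφ] / [γz sinβ cosβ] and solving for z:
z = c / [γ cosβ (FS·sinβ − cosβ·tanφ)]
  = 4.9 / [20.1·cos17.0°·(1.15·sin17.0° − cos17.0°·tan18.6°)]
  = 4.9 / [20.1·0.9563·(1.15·0.2924 − 0.9563·0.3365)]
  = 4.9 / 0.2767 = 17.708 m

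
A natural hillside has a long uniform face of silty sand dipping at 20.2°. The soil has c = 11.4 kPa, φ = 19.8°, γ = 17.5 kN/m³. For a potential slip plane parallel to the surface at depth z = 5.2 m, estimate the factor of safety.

For an infinite slope with a slip plane parallel to the surface (no pore pressure): FS = [c + γz cos²β tanφ] / [γz sinβ cosβ].
γz = 17.5·5.2 = 91.00 kN/m²
Numerator = 11.4 + 91.00·cos²20.2°·tan19.8° = 11.4 + 91.00·0.8808·0.3600 = 40.256 kPa
Denominator = 91.00·sin20.2°·cos20.2° = 91.00·0.3453·0.9385 = 29.489 kPa
FS = 40.256 / 29.489 = 1.365

FS = 1.37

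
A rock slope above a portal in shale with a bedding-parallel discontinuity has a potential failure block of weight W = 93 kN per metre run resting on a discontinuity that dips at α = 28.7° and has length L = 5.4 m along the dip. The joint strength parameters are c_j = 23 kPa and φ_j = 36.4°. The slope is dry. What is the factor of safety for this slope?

Resolving the block weight along and normal to the plane and applying the Mohr–Coulomb strength on the joint:
N' = W cosα = 93·cos28.7° = 81.6 kN/m
Driving force T = W sinα = 93·sin28.7° = 44.7 kN/m
Resisting force R = c_j·L + N'·tanφ_j = 23·5.4 + 81.6·tan36.4° = 124.2 + 60.1 = 184.3 kN/m
FS = R / T = 184.3 / 44.7 = 4.128

FS = 4.13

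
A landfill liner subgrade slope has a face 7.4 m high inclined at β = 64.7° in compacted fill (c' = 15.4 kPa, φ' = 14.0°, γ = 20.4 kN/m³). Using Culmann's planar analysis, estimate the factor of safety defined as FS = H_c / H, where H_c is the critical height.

H_c = (4c'/γ) · sinβ cosφ' / [1 − cos(β − φ')]
    = (4·15.4/20.4) · sin64.7°·cos14.0° / [1 − cos50.7°]
    = 3.020 · 0.8772 / 0.3666 = 7.23 m
FS = H_c / H = 7.23 / 7.4 = 0.976

FS = 0.98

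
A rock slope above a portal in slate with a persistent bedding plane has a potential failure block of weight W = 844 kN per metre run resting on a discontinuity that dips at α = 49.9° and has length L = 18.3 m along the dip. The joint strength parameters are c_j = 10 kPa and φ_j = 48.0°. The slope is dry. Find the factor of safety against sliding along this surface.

Resolving the block weight along and normal to the plane and applying the Mohr–Coulomb strength on the joint:
N' = W cosα = 844·cos49.9° = 543.6 kN/m
Driving force T = W sinα = 844·sin49.9° = 645.6 kN/m
Resisting force R = c_j·L + N'·tanφ_j = 10·18.3 + 543.6·tan48.0° = 183.0 + 603.8 = 786.8 kN/m
FS = R / T = 786.8 / 645.6 = 1.219

FS = 1.22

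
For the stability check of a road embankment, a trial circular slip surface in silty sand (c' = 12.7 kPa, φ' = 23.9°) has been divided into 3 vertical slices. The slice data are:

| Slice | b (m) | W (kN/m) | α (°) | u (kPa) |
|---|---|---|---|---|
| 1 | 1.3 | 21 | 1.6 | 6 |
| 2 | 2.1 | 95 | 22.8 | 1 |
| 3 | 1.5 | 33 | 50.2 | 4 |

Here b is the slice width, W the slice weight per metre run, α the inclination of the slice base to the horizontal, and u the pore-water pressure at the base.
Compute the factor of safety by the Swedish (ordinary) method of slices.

Ordinary method of slices: FS = Σ[c'·Δl_i + (W_i cosα_i − u_i·Δl_i)·tanφ'] / Σ W_i sinα_i, with Δl_i = b_i / cosα_i.
Slice 1: Δl = 1.3/cos1.6° = 1.301 m; N'_1 = 21·cos1.6° − 6·1.301 = 13.2; c'Δl = 16.52; W sinα = 0.6
Slice 2: Δl = 2.1/cos22.8° = 2.278 m; N'_2 = 95·cos22.8° − 1·2.278 = 85.3; c'Δl = 28.93; W sinα = 36.8
Slice 3: Δl = 1.5/cos50.2° = 2.343 m; N'_3 = 33·cos50.2° − 4·2.343 = 11.8; c'Δl = 29.76; W sinα = 25.4
Σc'Δl = 75.2 kN/m; ΣN' = 110.2 kN/m; ΣW sinα = 62.8 kN/m
Resisting = 75.2 + 110.2·tan23.9° = 75.2 + 48.9 = 124.1 kN/m
FS = 124.1 / 62.8 = 1.977

FS = 1.98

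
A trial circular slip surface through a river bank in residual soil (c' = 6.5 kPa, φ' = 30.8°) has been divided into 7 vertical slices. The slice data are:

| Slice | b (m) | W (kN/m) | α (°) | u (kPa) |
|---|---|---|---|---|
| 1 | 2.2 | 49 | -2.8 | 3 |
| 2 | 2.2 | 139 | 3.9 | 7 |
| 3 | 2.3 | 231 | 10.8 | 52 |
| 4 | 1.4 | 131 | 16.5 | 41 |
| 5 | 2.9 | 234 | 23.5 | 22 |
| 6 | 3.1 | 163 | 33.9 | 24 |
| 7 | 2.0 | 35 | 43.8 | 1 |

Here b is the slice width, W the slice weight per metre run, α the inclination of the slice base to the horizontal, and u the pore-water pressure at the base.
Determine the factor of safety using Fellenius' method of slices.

FS = 1.50

Ordinary method of slices: FS = Σ[c'·Δl_i + (W_i cosα_i − u_i·Δl_i)·tanφ'] / Σ W_i sinα_i, with Δl_i = b_i / cosα_i.
Slice 1: Δl = 2.2/cos(-2.8°) = 2.203 m; N'_1 = 49·cos(-2.8°) − 3·2.203 = 42.3; c'Δl = 14.32; W sinα = -2.4
Slice 2: Δl = 2.2/cos3.9° = 2.205 m; N'_2 = 139·cos3.9° − 7·2.205 = 123.2; c'Δl = 14.33; W sinα = 9.5
Slice 3: Δl = 2.3/cos10.8° = 2.341 m; N'_3 = 231·cos10.8° − 52·2.341 = 105.2; c'Δl = 15.22; W sinα = 43.3
Slice 4: Δl = 1.4/cos16.5° = 1.460 m; N'_4 = 131·cos16.5° − 41·1.460 = 65.7; c'Δl = 9.49; W sinα = 37.2
Slice 5: Δl = 2.9/cos23.5° = 3.162 m; N'_5 = 234·cos23.5° − 22·3.162 = 145.0; c'Δl = 20.55; W sinα = 93.3
Slice 6: Δl = 3.1/cos33.9° = 3.735 m; N'_6 = 163·cos33.9° − 24·3.735 = 45.7; c'Δl = 24.28; W sinα = 90.9
Slice 7: Δl = 2.0/cos43.8° = 2.771 m; N'_7 = 35·cos43.8° − 1·2.771 = 22.5; c'Δl = 18.01; W sinα = 24.2
Σc'Δl = 116.2 kN/m; ΣN' = 549.6 kN/m; ΣW sinα = 296.0 kN/m
Resisting = 116.2 + 549.6·tan30.8° = 116.2 + 327.6 = 443.9 kN/m
FS = 443.9 / 296.0 = 1.500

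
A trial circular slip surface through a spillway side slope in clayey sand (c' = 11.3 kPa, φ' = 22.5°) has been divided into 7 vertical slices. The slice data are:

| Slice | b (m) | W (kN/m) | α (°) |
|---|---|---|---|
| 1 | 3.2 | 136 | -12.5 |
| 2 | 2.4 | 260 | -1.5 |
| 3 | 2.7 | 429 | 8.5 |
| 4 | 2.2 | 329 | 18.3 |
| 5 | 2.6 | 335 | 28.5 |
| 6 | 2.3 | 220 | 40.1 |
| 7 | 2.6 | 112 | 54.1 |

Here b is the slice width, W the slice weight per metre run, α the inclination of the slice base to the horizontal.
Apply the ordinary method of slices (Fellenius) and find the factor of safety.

Ordinary method of slices: FS = Σ[c'·Δl_i + (W_i cosα_i)·tanφ'] / Σ W_i sinα_i, with Δl_i = b_i / cosα_i.
Slice 1: Δl = 3.2/cos(-12.5°) = 3.278 m; N'_1 = 136·cos(-12.5°) = 132.8; c'Δl = 37.04; W sinα = -29.4
Slice 2: Δl = 2.4/cos(-1.5°) = 2.401 m; N'_2 = 260·cos(-1.5°) = 259.9; c'Δl = 27.13; W sinα = -6.8
Slice 3: Δl = 2.7/cos8.5° = 2.730 m; N'_3 = 429·cos8.5° = 424.3; c'Δl = 30.85; W sinα = 63.4
Slice 4: Δl = 2.2/cos18.3° = 2.317 m; N'_4 = 329·cos18.3° = 312.4; c'Δl = 26.18; W sinα = 103.3
Slice 5: Δl = 2.6/cos28.5° = 2.959 m; N'_5 = 335·cos28.5° = 294.4; c'Δl = 33.43; W sinα = 159.8
Slice 6: Δl = 2.3/cos40.1° = 3.007 m; N'_6 = 220·cos40.1° = 168.3; c'Δl = 33.98; W sinα = 141.7
Slice 7: Δl = 2.6/cos54.1° = 4.434 m; N'_7 = 112·cos54.1° = 65.7; c'Δl = 50.10; W sinα = 90.7
Σc'Δl = 238.7 kN/m; ΣN' = 1657.7 kN/m; ΣW sinα = 522.8 kN/m
Resisting = 238.7 + 1657.7·tan22.5° = 238.7 + 686.6 = 925.4 kN/m
FS = 925.4 / 522.8 = 1.770

FS = 1.77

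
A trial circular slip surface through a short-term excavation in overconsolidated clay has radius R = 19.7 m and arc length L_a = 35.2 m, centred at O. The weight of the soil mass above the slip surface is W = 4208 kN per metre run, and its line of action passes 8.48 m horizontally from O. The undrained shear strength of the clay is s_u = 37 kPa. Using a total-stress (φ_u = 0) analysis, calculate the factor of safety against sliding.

FS = 0.72

Taking moments about the centre O, the resisting moment is provided by the undrained shear strength acting along the arc:
M_R = s_u·L_a·R = 37·35.20·19.7 = 25657.3 kN·m/m
M_D = W·d = 4208·8.48 = 35683.8 kN·m/m
FS = M_R / M_D = 25657.3 / 35683.8 = 0.719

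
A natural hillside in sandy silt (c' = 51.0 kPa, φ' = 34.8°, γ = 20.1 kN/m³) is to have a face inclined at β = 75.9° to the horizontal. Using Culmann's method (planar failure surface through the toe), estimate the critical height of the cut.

Culmann's analysis gives the critical failure plane at α_cr = (β + φ')/2 = (75.9 + 34.8)/2 = 55.4°, and the critical height
H_c = (4c'/γ) · sinβ cosφ' / [1 − cos(β − φ')]
    = (4·51.0/20.1) · sin75.9°·cos34.8° / [1 − cos(41.1°)]
    = 10.149 · 0.9699·0.8211 / [1 − 0.7536]
    = 10.149 · 0.7964 / 0.2464
    = 32.80 m

H_c = 32.80 m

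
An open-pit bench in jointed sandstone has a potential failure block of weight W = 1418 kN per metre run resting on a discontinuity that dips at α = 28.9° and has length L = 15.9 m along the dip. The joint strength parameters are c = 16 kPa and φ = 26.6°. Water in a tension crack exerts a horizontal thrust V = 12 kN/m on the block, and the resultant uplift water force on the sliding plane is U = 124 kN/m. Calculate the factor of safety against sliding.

Resolving the block weight along and normal to the plane and applying the Mohr–Coulomb strength on the joint:
N' = W cosα − U − V sinα = 1418·cos28.9° − 124 − 12·sin28.9° = 1111.6 kN/m
Driving force T = W sinα + V cosα = 1418·sin28.9° + 12·cos28.9° = 695.8 kN/m
Resisting force R = c·L + N'·tanφ = 16·15.9 + 1111.6·tan26.6° = 254.4 + 556.7 = 811.1 kN/m
FS = R / T = 811.1 / 695.8 = 1.166

FS = 1.17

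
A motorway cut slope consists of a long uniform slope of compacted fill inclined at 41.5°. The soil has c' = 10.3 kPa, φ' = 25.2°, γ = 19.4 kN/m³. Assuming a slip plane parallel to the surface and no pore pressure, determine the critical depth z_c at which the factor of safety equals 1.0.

Setting FS = 1.00 in FS = [c' + γz cos²β tanφ'] / [γz sinβ cosβ] and solving for z:
z = c' / [γ cosβ (FS·sinβ − cosβ·tanφ')]
  = 10.3 / [19.4·cos41.5°·(1.00·sin41.5° − cos41.5°·tan25.2°)]
  = 10.3 / [19.4·0.7490·(1.00·0.6626 − 0.7490·0.4706)]
  = 10.3 / 4.5070 = 2.285 m

z_c = 2.29 m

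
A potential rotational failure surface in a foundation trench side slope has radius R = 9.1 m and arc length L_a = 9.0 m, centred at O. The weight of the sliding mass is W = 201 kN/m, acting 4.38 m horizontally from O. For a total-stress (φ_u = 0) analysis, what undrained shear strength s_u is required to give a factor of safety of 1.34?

FS = s_u·L_a·R / (W·d), so s_u = FS·W·d / (L_a·R).
s_u = 1.34·201·4.38 / (9.00·9.1) = 1179.7 / 81.90 = 14.40 kPa

s_u = 14.4 kPa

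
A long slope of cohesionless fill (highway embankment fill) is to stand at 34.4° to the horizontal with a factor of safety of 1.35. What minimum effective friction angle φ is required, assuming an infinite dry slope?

φ = 42.7°

FS = tanφ/tanβ ⇒ tanφ = FS · tanβ = 1.35 · tan34.4° = 0.9244
φ = arctan(0.9244) = 42.75°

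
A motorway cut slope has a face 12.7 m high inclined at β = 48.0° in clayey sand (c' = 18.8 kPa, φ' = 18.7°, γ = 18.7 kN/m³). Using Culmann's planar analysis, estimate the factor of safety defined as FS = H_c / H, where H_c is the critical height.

H_c = (4c'/γ) · sinβ cosφ' / [1 − cos(β − φ')]
    = (4·18.8/18.7) · sin48.0°·cos18.7° / [1 − cos29.3°]
    = 4.021 · 0.7039 / 0.1279 = 22.13 m
FS = H_c / H = 22.13 / 12.7 = 1.742

FS = 1.74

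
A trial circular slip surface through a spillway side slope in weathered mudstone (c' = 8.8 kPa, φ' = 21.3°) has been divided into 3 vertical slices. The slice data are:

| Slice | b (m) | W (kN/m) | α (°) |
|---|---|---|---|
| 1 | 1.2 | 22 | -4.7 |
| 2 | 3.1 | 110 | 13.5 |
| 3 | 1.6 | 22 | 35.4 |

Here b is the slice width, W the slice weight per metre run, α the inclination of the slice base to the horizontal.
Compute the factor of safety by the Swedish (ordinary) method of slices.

FS = 3.09

Ordinary method of slices: FS = Σ[c'·Δl_i + (W_i cosα_i)·tanφ'] / Σ W_i sinα_i, with Δl_i = b_i / cosα_i.
Slice 1: Δl = 1.2/cos(-4.7°) = 1.204 m; N'_1 = 22·cos(-4.7°) = 21.9; c'Δl = 10.60; W sinα = -1.8
Slice 2: Δl = 3.1/cos13.5° = 3.188 m; N'_2 = 110·cos13.5° = 107.0; c'Δl = 28.06; W sinα = 25.7
Slice 3: Δl = 1.6/cos35.4° = 1.963 m; N'_3 = 22·cos35.4° = 17.9; c'Δl = 17.27; W sinα = 12.7
Σc'Δl = 55.9 kN/m; ΣN' = 146.8 kN/m; ΣW sinα = 36.6 kN/m
Resisting = 55.9 + 146.8·tan21.3° = 55.9 + 57.2 = 113.2 kN/m
FS = 113.2 / 36.6 = 3.090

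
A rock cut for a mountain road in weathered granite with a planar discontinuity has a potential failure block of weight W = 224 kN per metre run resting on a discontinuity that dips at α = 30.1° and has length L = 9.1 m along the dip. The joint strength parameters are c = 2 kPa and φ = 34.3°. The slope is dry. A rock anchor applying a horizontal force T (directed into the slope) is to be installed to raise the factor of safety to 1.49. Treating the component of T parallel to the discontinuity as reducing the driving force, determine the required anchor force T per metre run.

Resolving forces along and normal to the sliding plane, with the horizontal anchor force T adding T·sinα to the effective normal force and T·cosα acting up the plane against the driving force:
FS = [cL + (W cosα + T sinα) tanφ] / [W sinα − T cosα]
Without the anchor: N' = 193.8 kN/m, driving T_d = 112.3 kN/m, resisting R = 2·9.1 + 193.8·tan34.3° = 150.4 kN/m, FS = 1.34.
Setting FS = 1.49 and solving for T:
1.49·(112.3 − T cos30.1°) = 150.4 + T sin30.1°·tan34.3°
T·(sin30.1°·tan34.3° + 1.49·cos30.1°) = 1.49·112.3 − 150.4
T·(0.5015·0.6822 + 1.49·0.8652) = 167.4 − 150.4 = 17.0
T·1.6312 = 17.0
T = 10.4 kN/m

T = 10 kN/m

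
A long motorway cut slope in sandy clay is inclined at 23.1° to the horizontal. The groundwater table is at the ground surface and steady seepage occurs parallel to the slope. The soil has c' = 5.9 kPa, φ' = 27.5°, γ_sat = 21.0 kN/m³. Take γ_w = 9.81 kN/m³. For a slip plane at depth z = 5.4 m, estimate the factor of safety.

With seepage parallel to the slope and the water table at the surface, the effective normal stress on the slip plane uses the buoyant unit weight γ' = γ_sat − γ_w while the driving shear stress uses γ_sat:
FS = [c' + γ' z cos²β tanφ'] / [γ_sat z sinβ cosβ]
γ' = 21.0 − 9.81 = 11.19 kN/m³
Numerator = 5.9 + 11.19·5.4·cos²23.1°·tan27.5° = 5.9 + 11.19·5.4·0.8461·0.5206 = 32.514 kPa
Denominator = 21.0·5.4·sin23.1°·cos23.1° = 21.0·5.4·0.3923·0.9198 = 40.924 kPa
FS = 32.514 / 40.924 = 0.794

FS = 0.79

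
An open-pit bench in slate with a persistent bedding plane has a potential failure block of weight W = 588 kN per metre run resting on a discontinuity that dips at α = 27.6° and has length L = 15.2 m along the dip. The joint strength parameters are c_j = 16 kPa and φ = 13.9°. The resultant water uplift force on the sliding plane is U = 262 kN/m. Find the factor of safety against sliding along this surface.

FS = 1.13

Resolving the block weight along and normal to the plane and applying the Mohr–Coulomb strength on the joint:
N' = W cosα − U = 588·cos27.6° − 262 = 259.1 kN/m
Driving force T = W sinα = 588·sin27.6° = 272.4 kN/m
Resisting force R = c_j·L + N'·tanφ = 16·15.2 + 259.1·tan13.9° = 243.2 + 64.1 = 307.3 kN/m
FS = R / T = 307.3 / 272.4 = 1.128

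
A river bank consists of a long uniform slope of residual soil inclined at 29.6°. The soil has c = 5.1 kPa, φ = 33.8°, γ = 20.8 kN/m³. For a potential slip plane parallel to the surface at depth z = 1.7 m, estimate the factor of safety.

FS = 1.51

For an infinite slope with a slip plane parallel to the surface (no pore pressure): FS = [c + γz cos²β tanφ] / [γz sinβ cosβ].
γz = 20.8·1.7 = 35.36 kN/m²
Numerator = 5.1 + 35.36·cos²29.6°·tan33.8° = 5.1 + 35.36·0.7560·0.6694 = 22.996 kPa
Denominator = 35.36·sin29.6°·cos29.6° = 35.36·0.4939·0.8695 = 15.186 kPa
FS = 22.996 / 15.186 = 1.514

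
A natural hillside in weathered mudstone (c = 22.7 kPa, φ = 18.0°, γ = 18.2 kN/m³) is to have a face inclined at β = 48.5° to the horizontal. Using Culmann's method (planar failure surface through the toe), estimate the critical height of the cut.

Culmann's analysis gives the critical failure plane at α_cr = (β + φ)/2 = (48.5 + 18.0)/2 = 33.2°, and the critical height
H_c = (4c/γ) · sinβ cosφ / [1 − cos(β − φ)]
    = (4·22.7/18.2) · sin48.5°·cos18.0° / [1 − cos(30.5°)]
    = 4.989 · 0.7490·0.9511 / [1 − 0.8616]
    = 4.989 · 0.7123 / 0.1384
    = 25.68 m

H_c = 25.68 m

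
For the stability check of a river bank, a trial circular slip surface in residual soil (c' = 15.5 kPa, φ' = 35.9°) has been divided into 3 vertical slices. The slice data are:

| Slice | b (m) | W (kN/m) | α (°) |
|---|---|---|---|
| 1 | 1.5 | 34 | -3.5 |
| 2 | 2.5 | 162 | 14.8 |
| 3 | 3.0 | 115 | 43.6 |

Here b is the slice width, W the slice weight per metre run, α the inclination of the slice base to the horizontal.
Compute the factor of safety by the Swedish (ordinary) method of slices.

FS = 2.75

Ordinary method of slices: FS = Σ[c'·Δl_i + (W_i cosα_i)·tanφ'] / Σ W_i sinα_i, with Δl_i = b_i / cosα_i.
Slice 1: Δl = 1.5/cos(-3.5°) = 1.503 m; N'_1 = 34·cos(-3.5°) = 33.9; c'Δl = 23.29; W sinα = -2.1
Slice 2: Δl = 2.5/cos14.8° = 2.586 m; N'_2 = 162·cos14.8° = 156.6; c'Δl = 40.08; W sinα = 41.4
Slice 3: Δl = 3.0/cos43.6° = 4.143 m; N'_3 = 115·cos43.6° = 83.3; c'Δl = 64.21; W sinα = 79.3
Σc'Δl = 127.6 kN/m; ΣN' = 273.8 kN/m; ΣW sinα = 118.6 kN/m
Resisting = 127.6 + 273.8·tan35.9° = 127.6 + 198.2 = 325.8 kN/m
FS = 325.8 / 118.6 = 2.747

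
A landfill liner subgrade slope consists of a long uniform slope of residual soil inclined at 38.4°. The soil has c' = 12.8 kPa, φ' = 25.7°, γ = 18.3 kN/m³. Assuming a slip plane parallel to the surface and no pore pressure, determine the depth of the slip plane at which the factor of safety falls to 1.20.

z = 2.42 m

Setting FS = 1.20 in FS = [c' + γz cos²β tanφ'] / [γz sinβ cosβ] and solving for z:
z = c' / [γ cosβ (FS·sinβ − cosβ·tanφ')]
  = 12.8 / [18.3·cos38.4°·(1.20·sin38.4° − cos38.4°·tan25.7°)]
  = 12.8 / [18.3·0.7837·(1.20·0.6211 − 0.7837·0.4813)]
  = 12.8 / 5.2807 = 2.424 m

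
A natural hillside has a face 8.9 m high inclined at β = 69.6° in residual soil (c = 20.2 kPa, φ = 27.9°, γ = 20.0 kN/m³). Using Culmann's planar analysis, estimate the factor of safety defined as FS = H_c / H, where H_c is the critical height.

FS = 1.48

H_c = (4c/γ) · sinβ cosφ / [1 − cos(β − φ)]
    = (4·20.2/20.0) · sin69.6°·cos27.9° / [1 − cos41.7°]
    = 4.040 · 0.8283 / 0.2534 = 13.21 m
FS = H_c / H = 13.21 / 8.9 = 1.484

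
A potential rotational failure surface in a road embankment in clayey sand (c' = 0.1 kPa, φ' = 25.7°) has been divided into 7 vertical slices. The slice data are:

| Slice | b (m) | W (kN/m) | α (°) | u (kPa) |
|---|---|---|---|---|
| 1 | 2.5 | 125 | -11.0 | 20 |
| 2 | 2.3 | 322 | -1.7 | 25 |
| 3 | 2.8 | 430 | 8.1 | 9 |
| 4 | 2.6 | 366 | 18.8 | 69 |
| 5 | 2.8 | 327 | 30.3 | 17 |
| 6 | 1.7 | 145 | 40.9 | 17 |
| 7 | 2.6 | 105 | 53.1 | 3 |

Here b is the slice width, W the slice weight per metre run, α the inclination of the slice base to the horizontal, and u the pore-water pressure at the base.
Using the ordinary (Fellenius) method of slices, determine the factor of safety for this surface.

FS = 1.23

Ordinary method of slices: FS = Σ[c'·Δl_i + (W_i cosα_i − u_i·Δl_i)·tanφ'] / Σ W_i sinα_i, with Δl_i = b_i / cosα_i.
Slice 1: Δl = 2.5/cos(-11.0°) = 2.547 m; N'_1 = 125·cos(-11.0°) − 20·2.547 = 71.8; c'Δl = 0.25; W sinα = -23.9
Slice 2: Δl = 2.3/cos(-1.7°) = 2.301 m; N'_2 = 322·cos(-1.7°) − 25·2.301 = 264.3; c'Δl = 0.23; W sinα = -9.6
Slice 3: Δl = 2.8/cos8.1° = 2.828 m; N'_3 = 430·cos8.1° − 9·2.828 = 400.3; c'Δl = 0.28; W sinα = 60.6
Slice 4: Δl = 2.6/cos18.8° = 2.747 m; N'_4 = 366·cos18.8° − 69·2.747 = 157.0; c'Δl = 0.27; W sinα = 117.9
Slice 5: Δl = 2.8/cos30.3° = 3.243 m; N'_5 = 327·cos30.3° − 17·3.243 = 227.2; c'Δl = 0.32; W sinα = 165.0
Slice 6: Δl = 1.7/cos40.9° = 2.249 m; N'_6 = 145·cos40.9° − 17·2.249 = 71.4; c'Δl = 0.22; W sinα = 94.9
Slice 7: Δl = 2.6/cos53.1° = 4.330 m; N'_7 = 105·cos53.1° − 3·4.330 = 50.1; c'Δl = 0.43; W sinα = 84.0
Σc'Δl = 2.0 kN/m; ΣN' = 1241.9 kN/m; ΣW sinα = 489.0 kN/m
Resisting = 2.0 + 1241.9·tan25.7° = 2.0 + 597.7 = 599.7 kN/m
FS = 599.7 / 489.0 = 1.226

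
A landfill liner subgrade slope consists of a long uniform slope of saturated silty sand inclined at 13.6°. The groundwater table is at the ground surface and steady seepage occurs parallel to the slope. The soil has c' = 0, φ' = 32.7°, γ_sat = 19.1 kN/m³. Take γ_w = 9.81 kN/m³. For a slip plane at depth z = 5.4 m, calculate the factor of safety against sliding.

FS = 1.29

With seepage parallel to the slope and the water table at the surface, the effective normal stress on the slip plane uses the buoyant unit weight γ' = γ_sat − γ_w while the driving shear stress uses γ_sat:
FS = [c' + γ' z cos²β tanφ'] / [γ_sat z sinβ cosβ]
(For c' = 0 this reduces to FS = (γ'/γ_sat)·tanφ'/tanβ.)
γ' = 19.1 − 9.81 = 9.29 kN/m³
Numerator = 0.0 + 9.29·5.4·cos²13.6°·tan32.7° = 0.0 + 9.29·5.4·0.9447·0.6420 = 30.425 kPa
Denominator = 19.1·5.4·sin13.6°·cos13.6° = 19.1·5.4·0.2351·0.9720 = 23.573 kPa
FS = 30.425 / 23.573 = 1.291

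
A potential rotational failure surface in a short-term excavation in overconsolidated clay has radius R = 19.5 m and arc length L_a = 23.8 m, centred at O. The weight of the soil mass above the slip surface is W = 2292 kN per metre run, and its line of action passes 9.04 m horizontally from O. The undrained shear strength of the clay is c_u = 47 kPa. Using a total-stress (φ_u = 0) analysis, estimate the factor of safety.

Taking moments about the centre O, the resisting moment is provided by the undrained shear strength acting along the arc:
M_R = c_u·L_a·R = 47·23.80·19.5 = 21812.7 kN·m/m
M_D = W·d = 2292·9.04 = 20719.7 kN·m/m
FS = M_R / M_D = 21812.7 / 20719.7 = 1.053

FS = 1.05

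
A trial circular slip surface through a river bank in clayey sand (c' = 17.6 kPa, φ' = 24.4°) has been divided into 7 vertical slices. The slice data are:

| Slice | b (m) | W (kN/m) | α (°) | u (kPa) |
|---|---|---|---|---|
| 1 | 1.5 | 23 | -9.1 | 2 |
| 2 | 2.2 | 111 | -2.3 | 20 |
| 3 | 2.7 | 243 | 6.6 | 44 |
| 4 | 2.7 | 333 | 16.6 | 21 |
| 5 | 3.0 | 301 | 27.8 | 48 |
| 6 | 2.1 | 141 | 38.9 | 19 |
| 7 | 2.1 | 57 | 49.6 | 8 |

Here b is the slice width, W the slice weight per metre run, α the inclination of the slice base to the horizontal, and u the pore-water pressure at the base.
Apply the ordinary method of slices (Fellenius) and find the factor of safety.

FS = 1.60

Ordinary method of slices: FS = Σ[c'·Δl_i + (W_i cosα_i − u_i·Δl_i)·tanφ'] / Σ W_i sinα_i, with Δl_i = b_i / cosα_i.
Slice 1: Δl = 1.5/cos(-9.1°) = 1.519 m; N'_1 = 23·cos(-9.1°) − 2·1.519 = 19.7; c'Δl = 26.74; W sinα = -3.6
Slice 2: Δl = 2.2/cos(-2.3°) = 2.202 m; N'_2 = 111·cos(-2.3°) − 20·2.202 = 66.9; c'Δl = 38.75; W sinα = -4.5
Slice 3: Δl = 2.7/cos6.6° = 2.718 m; N'_3 = 243·cos6.6° − 44·2.718 = 121.8; c'Δl = 47.84; W sinα = 27.9
Slice 4: Δl = 2.7/cos16.6° = 2.817 m; N'_4 = 333·cos16.6° − 21·2.817 = 260.0; c'Δl = 49.59; W sinα = 95.1
Slice 5: Δl = 3.0/cos27.8° = 3.391 m; N'_5 = 301·cos27.8° − 48·3.391 = 103.5; c'Δl = 59.69; W sinα = 140.4
Slice 6: Δl = 2.1/cos38.9° = 2.698 m; N'_6 = 141·cos38.9° − 19·2.698 = 58.5; c'Δl = 47.49; W sinα = 88.5
Slice 7: Δl = 2.1/cos49.6° = 3.240 m; N'_7 = 57·cos49.6° − 8·3.240 = 11.0; c'Δl = 57.03; W sinα = 43.4
Σc'Δl = 327.1 kN/m; ΣN' = 641.3 kN/m; ΣW sinα = 387.3 kN/m
Resisting = 327.1 + 641.3·tan24.4° = 327.1 + 290.9 = 618.0 kN/m
FS = 618.0 / 387.3 = 1.596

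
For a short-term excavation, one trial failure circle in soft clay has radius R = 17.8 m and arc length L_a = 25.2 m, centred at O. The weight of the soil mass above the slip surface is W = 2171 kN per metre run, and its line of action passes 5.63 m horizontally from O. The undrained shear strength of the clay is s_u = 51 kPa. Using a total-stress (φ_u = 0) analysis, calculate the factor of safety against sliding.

Taking moments about the centre O, the resisting moment is provided by the undrained shear strength acting along the arc:
M_R = s_u·L_a·R = 51·25.20·17.8 = 22876.6 kN·m/m
M_D = W·d = 2171·5.63 = 12222.7 kN·m/m
FS = M_R / M_D = 22876.6 / 12222.7 = 1.872

FS = 1.87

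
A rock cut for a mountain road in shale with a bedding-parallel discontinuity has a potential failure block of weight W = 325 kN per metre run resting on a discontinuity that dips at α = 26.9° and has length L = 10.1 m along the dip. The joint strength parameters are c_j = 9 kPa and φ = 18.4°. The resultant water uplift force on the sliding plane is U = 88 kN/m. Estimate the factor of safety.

FS = 1.07

Resolving the block weight along and normal to the plane and applying the Mohr–Coulomb strength on the joint:
N' = W cosα − U = 325·cos26.9° − 88 = 201.8 kN/m
Driving force T = W sinα = 325·sin26.9° = 147.0 kN/m
Resisting force R = c_j·L + N'·tanφ = 9·10.1 + 201.8·tan18.4° = 90.9 + 67.1 = 158.0 kN/m
FS = R / T = 158.0 / 147.0 = 1.075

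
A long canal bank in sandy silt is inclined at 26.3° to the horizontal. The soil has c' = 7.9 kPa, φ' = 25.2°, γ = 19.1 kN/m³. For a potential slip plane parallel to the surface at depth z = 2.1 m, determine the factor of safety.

FS = 1.45

For an infinite slope with a slip plane parallel to the surface (no pore pressure): FS = [c' + γz cos²β tanφ'] / [γz sinβ cosβ].
γz = 19.1·2.1 = 40.11 kN/m²
Numerator = 7.9 + 40.11·cos²26.3°·tan25.2° = 7.9 + 40.11·0.8037·0.4706 = 23.069 kPa
Denominator = 40.11·sin26.3°·cos26.3° = 40.11·0.4431·0.8965 = 15.932 kPa
FS = 23.069 / 15.932 = 1.448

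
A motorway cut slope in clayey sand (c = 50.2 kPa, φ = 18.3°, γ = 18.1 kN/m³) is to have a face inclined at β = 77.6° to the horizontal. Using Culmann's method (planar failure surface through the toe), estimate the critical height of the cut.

H_c = 21.02 m

Culmann's analysis gives the critical failure plane at α_cr = (β + φ)/2 = (77.6 + 18.3)/2 = 47.9°, and the critical height
H_c = (4c/γ) · sinβ cosφ / [1 − cos(β − φ)]
    = (4·50.2/18.1) · sin77.6°·cos18.3° / [1 − cos(59.3°)]
    = 11.094 · 0.9767·0.9494 / [1 − 0.5105]
    = 11.094 · 0.9273 / 0.4895
    = 21.02 m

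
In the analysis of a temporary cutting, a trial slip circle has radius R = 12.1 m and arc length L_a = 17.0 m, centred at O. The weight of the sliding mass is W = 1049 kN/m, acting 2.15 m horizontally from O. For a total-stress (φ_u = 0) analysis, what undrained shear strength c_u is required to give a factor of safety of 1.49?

FS = c_u·L_a·R / (W·d), so c_u = FS·W·d / (L_a·R).
c_u = 1.49·1049·2.15 / (17.00·12.1) = 3360.5 / 205.70 = 16.34 kPa

c_u = 16.3 kPa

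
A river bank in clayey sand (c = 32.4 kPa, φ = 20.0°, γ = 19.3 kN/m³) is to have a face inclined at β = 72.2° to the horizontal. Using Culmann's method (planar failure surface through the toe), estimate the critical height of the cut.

H_c = 15.52 m

Culmann's analysis gives the critical failure plane at α_cr = (β + φ)/2 = (72.2 + 20.0)/2 = 46.1°, and the critical height
H_c = (4c/γ) · sinβ cosφ / [1 − cos(β − φ)]
    = (4·32.4/19.3) · sin72.2°·cos20.0° / [1 − cos(52.2°)]
    = 6.715 · 0.9521·0.9397 / [1 − 0.6129]
    = 6.715 · 0.8947 / 0.3871
    = 15.52 m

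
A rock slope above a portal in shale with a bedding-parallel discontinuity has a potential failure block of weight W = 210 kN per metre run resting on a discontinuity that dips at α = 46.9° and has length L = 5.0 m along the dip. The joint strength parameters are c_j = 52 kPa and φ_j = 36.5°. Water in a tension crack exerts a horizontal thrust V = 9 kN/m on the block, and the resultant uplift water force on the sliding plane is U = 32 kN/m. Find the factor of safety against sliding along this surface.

Resolving the block weight along and normal to the plane and applying the Mohr–Coulomb strength on the joint:
N' = W cosα − U − V sinα = 210·cos46.9° − 32 − 9·sin46.9° = 104.9 kN/m
Driving force T = W sinα + V cosα = 210·sin46.9° + 9·cos46.9° = 159.5 kN/m
Resisting force R = c_j·L + N'·tanφ_j = 52·5.0 + 104.9·tan36.5° = 260.0 + 77.6 = 337.6 kN/m
FS = R / T = 337.6 / 159.5 = 2.117

FS = 2.12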